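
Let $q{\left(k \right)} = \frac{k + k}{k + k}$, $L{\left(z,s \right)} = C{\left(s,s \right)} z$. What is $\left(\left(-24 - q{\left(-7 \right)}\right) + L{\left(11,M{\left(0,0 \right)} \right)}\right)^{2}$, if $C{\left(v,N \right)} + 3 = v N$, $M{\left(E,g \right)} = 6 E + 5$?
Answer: $47089$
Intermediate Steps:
$M{\left(E,g \right)} = 5 + 6 E$
$C{\left(v,N \right)} = -3 + N v$ ($C{\left(v,N \right)} = -3 + v N = -3 + N v$)
$L{\left(z,s \right)} = z \left(-3 + s^{2}\right)$ ($L{\left(z,s \right)} = \left(-3 + s s\right) z = \left(-3 + s^{2}\right) z = z \left(-3 + s^{2}\right)$)
$q{\left(k \right)} = 1$ ($q{\left(k \right)} = \frac{2 k}{2 k} = 2 k \frac{1}{2 k} = 1$)
$\left(\left(-24 - q{\left(-7 \right)}\right) + L{\left(11,M{\left(0,0 \right)} \right)}\right)^{2} = \left(\left(-24 - 1\right) + 11 \left(-3 + \left(5 + 6 \cdot 0\right)^{2}\right)\right)^{2} = \left(\left(-24 - 1\right) + 11 \left(-3 + \left(5 + 0\right)^{2}\right)\right)^{2} = \left(-25 + 11 \left(-3 + 5^{2}\right)\right)^{2} = \left(-25 + 11 \left(-3 + 25\right)\right)^{2} = \left(-25 + 11 \cdot 22\right)^{2} = \left(-25 + 242\right)^{2} = 217^{2} = 47089$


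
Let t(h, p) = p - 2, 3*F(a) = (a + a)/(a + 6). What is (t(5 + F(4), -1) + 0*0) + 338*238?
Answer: 80441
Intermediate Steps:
F(a) = 2*a/(3*(6 + a)) (F(a) = ((a + a)/(a + 6))/3 = ((2*a)/(6 + a))/3 = (2*a/(6 + a))/3 = 2*a/(3*(6 + a)))
t(h, p) = -2 + p
(t(5 + F(4), -1) + 0*0) + 338*238 = ((-2 - 1) + 0*0) + 338*238 = (-3 + 0) + 80444 = -3 + 80444 = 80441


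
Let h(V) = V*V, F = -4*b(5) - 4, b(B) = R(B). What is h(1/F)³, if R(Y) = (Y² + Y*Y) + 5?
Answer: 1/126324651851776 ≈ 7.9161e-15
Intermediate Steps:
R(Y) = 5 + 2*Y² (R(Y) = (Y² + Y²) + 5 = 2*Y² + 5 = 5 + 2*Y²)
b(B) = 5 + 2*B²
F = -224 (F = -4*(5 + 2*5²) - 4 = -4*(5 + 2*25) - 4 = -4*(5 + 50) - 4 = -4*55 - 4 = -220 - 4 = -224)
h(V) = V²
h(1/F)³ = ((1/(-224))²)³ = ((-1/224)²)³ = (1/50176)³ = 1/126324651851776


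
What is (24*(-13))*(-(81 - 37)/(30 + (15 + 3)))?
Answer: 286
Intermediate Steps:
(24*(-13))*(-(81 - 37)/(30 + (15 + 3))) = -(-312)*44/(30 + 18) = -(-312)*44/48 = -(-312)*44*(1/48) = -(-312)*11/12 = -312*(-11/12) = 286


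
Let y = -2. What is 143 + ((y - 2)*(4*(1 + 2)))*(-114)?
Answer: 5615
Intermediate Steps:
143 + ((y - 2)*(4*(1 + 2)))*(-114) = 143 + ((-2 - 2)*(4*(1 + 2)))*(-114) = 143 - 16*3*(-114) = 143 - 4*12*(-114) = 143 - 48*(-114) = 143 + 5472 = 5615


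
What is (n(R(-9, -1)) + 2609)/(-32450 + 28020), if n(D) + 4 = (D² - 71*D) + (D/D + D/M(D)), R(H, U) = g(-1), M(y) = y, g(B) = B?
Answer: -2679/4430 ≈ -0.60474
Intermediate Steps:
R(H, U) = -1
n(D) = -2 + D² - 71*D (n(D) = -4 + ((D² - 71*D) + (D/D + D/D)) = -4 + ((D² - 71*D) + (1 + 1)) = -4 + ((D² - 71*D) + 2) = -4 + (2 + D² - 71*D) = -2 + D² - 71*D)
(n(R(-9, -1)) + 2609)/(-32450 + 28020) = ((-2 + (-1)² - 71*(-1)) + 2609)/(-32450 + 28020) = ((-2 + 1 + 71) + 2609)/(-4430) = (70 + 2609)*(-1/4430) = 2679*(-1/4430) = -2679/4430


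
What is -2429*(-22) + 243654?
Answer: 297092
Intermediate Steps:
-2429*(-22) + 243654 = 53438 + 243654 = 297092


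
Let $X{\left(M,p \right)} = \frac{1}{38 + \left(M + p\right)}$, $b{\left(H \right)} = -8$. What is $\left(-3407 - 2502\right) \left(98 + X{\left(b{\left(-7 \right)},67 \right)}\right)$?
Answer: $- \frac{56176863}{97} \approx -5.7914 \cdot 10^{5}$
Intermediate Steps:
$X{\left(M,p \right)} = \frac{1}{38 + M + p}$
$\left(-3407 - 2502\right) \left(98 + X{\left(b{\left(-7 \right)},67 \right)}\right) = \left(-3407 - 2502\right) \left(98 + \frac{1}{38 - 8 + 67}\right) = \left(-3407 - 2502\right) \left(98 + \frac{1}{97}\right) = \left(-5909\right) \frac{9507}{97} = - \frac{56176863}{97}$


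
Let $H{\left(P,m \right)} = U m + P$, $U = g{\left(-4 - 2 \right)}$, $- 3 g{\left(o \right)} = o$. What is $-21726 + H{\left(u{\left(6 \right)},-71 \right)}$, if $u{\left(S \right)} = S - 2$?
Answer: $-21864$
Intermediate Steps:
$g{\left(o \right)} = - \frac{o}{3}$
$U = 2$ ($U = - \frac{-4 - 2}{3} = \left(- \frac{1}{3}\right) \left(-6\right) = 2$)
$u{\left(S \right)} = -2 + S$
$H{\left(P,m \right)} = P + 2 m$ ($H{\left(P,m \right)} = 2 m + P = P + 2 m$)
$-21726 + H{\left(u{\left(6 \right)},-71 \right)} = -21726 + \left(\left(-2 + 6\right) + 2 \left(-71\right)\right) = -21726 + \left(4 - 142\right) = -21726 - 138 = -21864$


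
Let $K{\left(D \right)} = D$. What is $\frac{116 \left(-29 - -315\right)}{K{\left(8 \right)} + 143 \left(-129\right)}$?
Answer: $- \frac{33176}{18439} \approx -1.7992$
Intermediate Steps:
$\frac{116 \left(-29 - -315\right)}{K{\left(8 \right)} + 143 \left(-129\right)} = \frac{116 \left(-29 - -315\right)}{8 + 143 \left(-129\right)} = \frac{116 \left(-29 + 315\right)}{8 - 18447} = \frac{116 \cdot 286}{-18439} = 33176 \left(- \frac{1}{18439}\right) = - \frac{33176}{18439}$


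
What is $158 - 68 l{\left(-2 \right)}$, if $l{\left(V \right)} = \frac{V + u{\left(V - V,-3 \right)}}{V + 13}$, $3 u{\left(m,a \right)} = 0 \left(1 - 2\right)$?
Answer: $\frac{1874}{11} \approx 170.36$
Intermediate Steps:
$u{\left(m,a \right)} = 0$ ($u{\left(m,a \right)} = \frac{0 \left(1 - 2\right)}{3} = \frac{0 \left(-1\right)}{3} = \frac{1}{3} \cdot 0 = 0$)
$l{\left(V \right)} = \frac{V}{13 + V}$ ($l{\left(V \right)} = \frac{V + 0}{V + 13} = \frac{V}{13 + V}$)
$158 - 68 l{\left(-2 \right)} = 158 - 68 \left(- \frac{2}{13 - 2}\right) = 158 - 68 \left(- \frac{2}{11}\right) = 158 - 68 \left(\left(-2\right) \frac{1}{11}\right) = 158 - - \frac{136}{11} = 158 + \frac{136}{11} = \frac{1874}{11}$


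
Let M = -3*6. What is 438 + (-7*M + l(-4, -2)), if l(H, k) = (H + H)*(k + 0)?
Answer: 580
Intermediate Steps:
M = -18
l(H, k) = 2*H*k (l(H, k) = (2*H)*k = 2*H*k)
438 + (-7*M + l(-4, -2)) = 438 + (-7*(-18) + 2*(-4)*(-2)) = 438 + (126 + 16) = 438 + 142 = 580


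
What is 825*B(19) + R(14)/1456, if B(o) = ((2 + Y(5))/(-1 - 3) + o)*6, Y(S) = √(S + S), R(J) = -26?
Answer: 5128199/56 - 2475*√10/2 ≈ 87662.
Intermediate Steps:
Y(S) = √2*√S (Y(S) = √(2*S) = √2*√S)
B(o) = -3 + 6*o - 3*√10/2 (B(o) = ((2 + √2*√5)/(-1 - 3) + o)*6 = ((2 + √10)/(-4) + o)*6 = ((2 + √10)*(-¼) + o)*6 = ((-½ - √10/4) + o)*6 = (-½ + o - √10/4)*6 = -3 + 6*o - 3*√10/2)
825*B(19) + R(14)/1456 = 825*(-3 + 6*19 - 3*√10/2) - 26/1456 = 825*(-3 + 114 - 3*√10/2) - 26*1/1456 = 825*(111 - 3*√10/2) - 1/56 = (91575 - 2475*√10/2) - 1/56 = 5128199/56 - 2475*√10/2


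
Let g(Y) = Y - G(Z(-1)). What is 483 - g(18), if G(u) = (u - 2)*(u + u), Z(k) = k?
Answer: 471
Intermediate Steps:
G(u) = 2*u*(-2 + u) (G(u) = (-2 + u)*(2*u) = 2*u*(-2 + u))
g(Y) = -6 + Y (g(Y) = Y - 2*(-1)*(-2 - 1) = Y - 2*(-1)*(-3) = Y - 1*6 = Y - 6 = -6 + Y)
483 - g(18) = 483 - (-6 + 18) = 483 - 1*12 = 483 - 12 = 471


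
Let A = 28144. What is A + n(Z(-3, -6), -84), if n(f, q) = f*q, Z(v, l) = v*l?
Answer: 26632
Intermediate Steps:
Z(v, l) = l*v
A + n(Z(-3, -6), -84) = 28144 - 6*(-3)*(-84) = 28144 + 18*(-84) = 28144 - 1512 = 26632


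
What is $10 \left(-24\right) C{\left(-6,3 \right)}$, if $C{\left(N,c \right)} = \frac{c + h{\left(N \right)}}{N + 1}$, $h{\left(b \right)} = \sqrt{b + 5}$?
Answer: $144 + 48 i \approx 144.0 + 48.0 i$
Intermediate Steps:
$h{\left(b \right)} = \sqrt{5 + b}$
$C{\left(N,c \right)} = \frac{c + \sqrt{5 + N}}{1 + N}$ ($C{\left(N,c \right)} = \frac{c + \sqrt{5 + N}}{N + 1} = \frac{c + \sqrt{5 + N}}{1 + N}$)
$10 \left(-24\right) C{\left(-6,3 \right)} = 10 \left(-24\right) \frac{3 + \sqrt{5 - 6}}{1 - 6} = - 240 \frac{3 + \sqrt{-1}}{-5} = - 240 \left(- \frac{3 + i}{5}\right) = - 240 \left(- \frac{3}{5} - \frac{i}{5}\right) = 144 + 48 i$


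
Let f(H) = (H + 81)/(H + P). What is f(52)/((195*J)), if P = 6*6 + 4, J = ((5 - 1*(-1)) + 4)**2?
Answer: 133/1794000 ≈ 7.4136e-5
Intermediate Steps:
J = 100 (J = ((5 + 1) + 4)**2 = (6 + 4)**2 = 10**2 = 100)
P = 40 (P = 36 + 4 = 40)
f(H) = (81 + H)/(40 + H) (f(H) = (H + 81)/(H + 40) = (81 + H)/(40 + H))
f(52)/((195*J)) = ((81 + 52)/(40 + 52))/((195*100)) = (133/92)/19500 = ((1/92)*133)*(1/19500) = (133/92)*(1/19500) = 133/1794000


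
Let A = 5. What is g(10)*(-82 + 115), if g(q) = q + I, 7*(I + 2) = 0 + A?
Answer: 2013/7 ≈ 287.57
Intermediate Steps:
I = -9/7 (I = -2 + (0 + 5)/7 = -2 + (1/7)*5 = -2 + 5/7 = -9/7 ≈ -1.2857)
g(q) = -9/7 + q (g(q) = q - 9/7 = -9/7 + q)
g(10)*(-82 + 115) = (-9/7 + 10)*(-82 + 115) = (61/7)*33 = 2013/7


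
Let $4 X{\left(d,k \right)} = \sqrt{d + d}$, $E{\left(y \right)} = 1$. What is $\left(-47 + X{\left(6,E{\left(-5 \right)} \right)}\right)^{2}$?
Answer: $\frac{\left(94 - \sqrt{3}\right)^{2}}{4} \approx 2128.3$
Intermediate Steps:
$X{\left(d,k \right)} = \frac{\sqrt{2} \sqrt{d}}{4}$ ($X{\left(d,k \right)} = \frac{\sqrt{d + d}}{4} = \frac{\sqrt{2 d}}{4} = \frac{\sqrt{2} \sqrt{d}}{4}$)
$\left(-47 + X{\left(6,E{\left(-5 \right)} \right)}\right)^{2} = \left(-47 + \frac{\sqrt{2} \sqrt{6}}{4}\right)^{2} = \left(-47 + \frac{\sqrt{3}}{2}\right)^{2}$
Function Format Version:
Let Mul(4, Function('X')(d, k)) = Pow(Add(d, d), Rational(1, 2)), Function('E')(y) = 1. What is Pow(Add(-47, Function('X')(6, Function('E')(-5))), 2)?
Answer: Mul(Rational(1, 4), Pow(Add(94, Mul(-1, Pow(3, Rational(1, 2)))), 2)) ≈ 2128.3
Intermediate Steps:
Function('X')(d, k) = Mul(Rational(1, 4), Pow(2, Rational(1, 2)), Pow(d, Rational(1, 2))) (Function('X')(d, k) = Mul(Rational(1, 4), Pow(Add(d, d), Rational(1, 2))) = Mul(Rational(1, 4), Pow(Mul(2, d), Rational(1, 2))) = Mul(Rational(1, 4), Mul(Pow(2, Rational(1, 2)), Pow(d, Rational(1, 2)))) = Mul(Rational(1, 4), Pow(2, Rational(1, 2)), Pow(d, Rational(1, 2))))
Pow(Add(-47, Function('X')(6, Function('E')(-5))), 2) = Pow(Add(-47, Mul(Rational(1, 4), Pow(2, Rational(1, 2)), Pow(6, Rational(1, 2)))), 2) = Pow(Add(-47, Mul(Rational(1, 2), Pow(3, Rational(1, 2)))), 2)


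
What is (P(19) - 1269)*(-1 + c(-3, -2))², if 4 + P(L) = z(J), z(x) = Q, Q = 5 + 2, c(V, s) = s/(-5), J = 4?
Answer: -11394/25 ≈ -455.76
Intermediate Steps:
c(V, s) = -s/5 (c(V, s) = s*(-⅕) = -s/5)
Q = 7
z(x) = 7
P(L) = 3 (P(L) = -4 + 7 = 3)
(P(19) - 1269)*(-1 + c(-3, -2))² = (3 - 1269)*(-1 - ⅕*(-2))² = -1266*(-1 + ⅖)² = -1266*(-⅗)² = -1266*9/25 = -11394/25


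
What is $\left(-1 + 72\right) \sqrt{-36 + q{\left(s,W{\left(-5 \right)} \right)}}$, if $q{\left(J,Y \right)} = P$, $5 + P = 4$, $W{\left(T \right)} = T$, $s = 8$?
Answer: $71 i \sqrt{37} \approx 431.88 i$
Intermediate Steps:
$P = -1$ ($P = -5 + 4 = -1$)
$q{\left(J,Y \right)} = -1$
$\left(-1 + 72\right) \sqrt{-36 + q{\left(s,W{\left(-5 \right)} \right)}} = \left(-1 + 72\right) \sqrt{-36 - 1} = 71 \sqrt{-37} = 71 i \sqrt{37}$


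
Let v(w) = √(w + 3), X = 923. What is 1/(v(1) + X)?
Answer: 1/925 ≈ 0.0010811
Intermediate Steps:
v(w) = √(3 + w)
1/(v(1) + X) = 1/(√(3 + 1) + 923) = 1/(√4 + 923) = 1/(2 + 923) = 1/925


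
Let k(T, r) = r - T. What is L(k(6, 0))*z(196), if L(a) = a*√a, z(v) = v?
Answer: -1176*I*√6 ≈ -2880.6*I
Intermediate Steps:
L(a) = a^(3/2)
L(k(6, 0))*z(196) = (0 - 1*6)^(3/2)*196 = (0 - 6)^(3/2)*196 = (-6)^(3/2)*196 = -6*I*√6*196 = -1176*I*√6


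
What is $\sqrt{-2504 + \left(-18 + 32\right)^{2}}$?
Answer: $2 i \sqrt{577} \approx 48.042 i$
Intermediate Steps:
$\sqrt{-2504 + \left(-18 + 32\right)^{2}} = \sqrt{-2504 + 14^{2}} = \sqrt{-2504 + 196} = \sqrt{-2308} = 2 i \sqrt{577}$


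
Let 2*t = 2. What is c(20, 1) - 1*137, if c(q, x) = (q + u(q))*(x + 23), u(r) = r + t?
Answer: 847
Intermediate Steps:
t = 1 (t = (½)*2 = 1)
u(r) = 1 + r (u(r) = r + 1 = 1 + r)
c(q, x) = (1 + 2*q)*(23 + x) (c(q, x) = (q + (1 + q))*(x + 23) = (1 + 2*q)*(23 + x))
c(20, 1) - 1*137 = (23 + 1 + 46*20 + 2*20*1) - 1*137 = (23 + 1 + 920 + 40) - 137 = 984 - 137 = 847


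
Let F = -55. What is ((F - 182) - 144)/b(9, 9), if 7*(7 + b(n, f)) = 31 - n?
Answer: 889/9 ≈ 98.778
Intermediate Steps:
b(n, f) = -18/7 - n/7 (b(n, f) = -7 + (31 - n)/7 = -7 + (31/7 - n/7) = -18/7 - n/7)
((F - 182) - 144)/b(9, 9) = ((-55 - 182) - 144)/(-18/7 - ⅐*9) = (-237 - 144)/(-18/7 - 9/7) = -381/(-27/7) = -381*(-7/27) = 889/9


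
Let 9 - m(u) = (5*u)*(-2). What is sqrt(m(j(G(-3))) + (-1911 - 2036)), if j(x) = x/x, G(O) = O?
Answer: 2*I*sqrt(982) ≈ 62.674*I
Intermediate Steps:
j(x) = 1
m(u) = 9 + 10*u (m(u) = 9 - 5*u*(-2) = 9 - (-10)*u = 9 + 10*u)
sqrt(m(j(G(-3))) + (-1911 - 2036)) = sqrt((9 + 10*1) + (-1911 - 2036)) = sqrt((9 + 10) - 3947) = sqrt(19 - 3947) = sqrt(-3928) = 2*I*sqrt(982)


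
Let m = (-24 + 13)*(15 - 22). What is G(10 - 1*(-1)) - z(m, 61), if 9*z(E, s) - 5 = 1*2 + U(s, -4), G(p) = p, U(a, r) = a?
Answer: 31/9 ≈ 3.4444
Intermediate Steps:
m = 77 (m = -11*(-7) = 77)
z(E, s) = 7/9 + s/9 (z(E, s) = 5/9 + (1*2 + s)/9 = 5/9 + (2 + s)/9 = 5/9 + (2/9 + s/9) = 7/9 + s/9)
G(10 - 1*(-1)) - z(m, 61) = (10 - 1*(-1)) - (7/9 + (⅑)*61) = (10 + 1) - (7/9 + 61/9) = 11 - 1*68/9 = 11 - 68/9 = 31/9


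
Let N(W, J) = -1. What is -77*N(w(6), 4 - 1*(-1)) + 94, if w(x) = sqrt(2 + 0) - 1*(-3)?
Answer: 171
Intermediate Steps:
w(x) = 3 + sqrt(2) (w(x) = sqrt(2) + 3 = 3 + sqrt(2))
-77*N(w(6), 4 - 1*(-1)) + 94 = -77*(-1) + 94 = 77 + 94 = 171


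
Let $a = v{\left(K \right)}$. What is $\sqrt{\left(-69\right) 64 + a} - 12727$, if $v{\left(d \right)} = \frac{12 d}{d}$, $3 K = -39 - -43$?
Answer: $-12727 + 2 i \sqrt{1101} \approx -12727.0 + 66.363 i$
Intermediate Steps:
$K = \frac{4}{3}$ ($K = \frac{-39 - -43}{3} = \frac{-39 + 43}{3} = \frac{1}{3} \cdot 4 = \frac{4}{3} \approx 1.3333$)
$v{\left(d \right)} = 12$
$a = 12$
$\sqrt{\left(-69\right) 64 + a} - 12727 = \sqrt{\left(-69\right) 64 + 12} - 12727 = \sqrt{-4416 + 12} - 12727 = \sqrt{-4404} - 12727 = 2 i \sqrt{1101} - 12727 = -12727 + 2 i \sqrt{1101}$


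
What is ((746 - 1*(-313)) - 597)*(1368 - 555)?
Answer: 375606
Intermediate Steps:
((746 - 1*(-313)) - 597)*(1368 - 555) = ((746 + 313) - 597)*813 = (1059 - 597)*813 = 462*813 = 375606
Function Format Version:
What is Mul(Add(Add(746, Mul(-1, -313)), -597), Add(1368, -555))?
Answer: 375606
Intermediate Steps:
Mul(Add(Add(746, Mul(-1, -313)), -597), Add(1368, -555)) = Mul(Add(Add(746, 313), -597), 813) = Mul(Add(1059, -597), 813) = Mul(462, 813) = 375606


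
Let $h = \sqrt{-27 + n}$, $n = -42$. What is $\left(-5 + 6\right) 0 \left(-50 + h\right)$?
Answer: $0$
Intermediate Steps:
$h = i \sqrt{69}$ ($h = \sqrt{-27 - 42} = \sqrt{-69} = i \sqrt{69} \approx 8.3066 i$)
$\left(-5 + 6\right) 0 \left(-50 + h\right) = \left(-5 + 6\right) 0 \left(-50 + i \sqrt{69}\right) = 1 \cdot 0 \left(-50 + i \sqrt{69}\right) = 0 \left(-50 + i \sqrt{69}\right) = 0$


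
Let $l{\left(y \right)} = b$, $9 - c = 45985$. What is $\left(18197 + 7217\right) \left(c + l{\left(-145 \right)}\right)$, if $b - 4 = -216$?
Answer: $-1173821832$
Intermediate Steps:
$c = -45976$ ($c = 9 - 45985 = -45976$)
$b = -212$ ($b = 4 - 216 = -212$)
$l{\left(y \right)} = -212$
$\left(18197 + 7217\right) \left(c + l{\left(-145 \right)}\right) = \left(18197 + 7217\right) \left(-45976 - 212\right) = 25414 \left(-46188\right) = -1173821832$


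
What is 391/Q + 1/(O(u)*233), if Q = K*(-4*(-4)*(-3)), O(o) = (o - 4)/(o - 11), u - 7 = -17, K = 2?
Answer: -90959/22368 ≈ -4.0665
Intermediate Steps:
u = -10 (u = 7 - 17 = -10)
O(o) = (-4 + o)/(-11 + o)
Q = -96 (Q = 2*(-4*(-4)*(-3)) = 2*(16*(-3)) = 2*(-48) = -96)
391/Q + 1/(O(u)*233) = 391/(-96) + 1/(((-4 - 10)/(-11 - 10))*233) = 391*(-1/96) + (1/233)/(-14/(-21)) = -391/96 + (1/233)/(-1/21*(-14)) = -391/96 + (1/233)/(⅔) = -391/96 + (3/2)*(1/233) = -391/96 + 3/466 = -90959/22368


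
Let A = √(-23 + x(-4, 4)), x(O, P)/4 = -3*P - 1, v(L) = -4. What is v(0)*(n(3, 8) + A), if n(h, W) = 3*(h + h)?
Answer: -72 - 20*I*√3 ≈ -72.0 - 34.641*I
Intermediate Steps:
n(h, W) = 6*h (n(h, W) = 3*(2*h) = 6*h)
x(O, P) = -4 - 12*P (x(O, P) = 4*(-3*P - 1) = 4*(-1 - 3*P) = -4 - 12*P)
A = 5*I*√3 (A = √(-23 + (-4 - 12*4)) = √(-23 + (-4 - 48)) = √(-23 - 52) = √(-75) = 5*I*√3 ≈ 8.6602*I)
v(0)*(n(3, 8) + A) = -4*(6*3 + 5*I*√3) = -4*(18 + 5*I*√3) = -72 - 20*I*√3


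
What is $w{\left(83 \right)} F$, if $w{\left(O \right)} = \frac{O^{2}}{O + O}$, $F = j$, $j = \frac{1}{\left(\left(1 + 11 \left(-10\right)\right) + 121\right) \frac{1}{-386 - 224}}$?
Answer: $- \frac{25315}{12} \approx -2109.6$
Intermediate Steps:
$j = - \frac{305}{6}$ ($j = \frac{1}{\left(\left(1 - 110\right) + 121\right) \frac{1}{-610}} = \frac{1}{\left(-109 + 121\right) \left(- \frac{1}{610}\right)} = \frac{1}{12 \left(- \frac{1}{610}\right)} = \frac{1}{- \frac{6}{305}} = - \frac{305}{6} \approx -50.833$)
$F = - \frac{305}{6} \approx -50.833$
$w{\left(O \right)} = \frac{O}{2}$ ($w{\left(O \right)} = \frac{O^{2}}{2 O} = \frac{1}{2 O} O^{2} = \frac{O}{2}$)
$w{\left(83 \right)} F = \frac{1}{2} \cdot 83 \left(- \frac{305}{6}\right) = \frac{83}{2} \left(- \frac{305}{6}\right) = - \frac{25315}{12}$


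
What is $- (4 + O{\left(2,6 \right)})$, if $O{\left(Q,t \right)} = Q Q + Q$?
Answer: $-10$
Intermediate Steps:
$O{\left(Q,t \right)} = Q + Q^{2}$ ($O{\left(Q,t \right)} = Q^{2} + Q = Q + Q^{2}$)
$- (4 + O{\left(2,6 \right)}) = - (4 + 2 \left(1 + 2\right)) = - (4 + 2 \cdot 3) = - (4 + 6) = \left(-1\right) 10 = -10$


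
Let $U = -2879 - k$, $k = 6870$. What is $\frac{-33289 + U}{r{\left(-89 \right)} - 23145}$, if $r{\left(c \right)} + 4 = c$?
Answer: $\frac{2391}{1291} \approx 1.8521$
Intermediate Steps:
$r{\left(c \right)} = -4 + c$
$U = -9749$ ($U = -2879 - 6870 = -9749$)
$\frac{-33289 + U}{r{\left(-89 \right)} - 23145} = \frac{-33289 - 9749}{\left(-4 - 89\right) - 23145} = - \frac{43038}{-93 - 23145} = - \frac{43038}{-23238} = \left(-43038\right) \left(- \frac{1}{23238}\right) = \frac{2391}{1291}$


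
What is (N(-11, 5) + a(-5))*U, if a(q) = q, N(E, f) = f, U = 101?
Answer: 0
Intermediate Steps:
(N(-11, 5) + a(-5))*U = (5 - 5)*101 = 0*101 = 0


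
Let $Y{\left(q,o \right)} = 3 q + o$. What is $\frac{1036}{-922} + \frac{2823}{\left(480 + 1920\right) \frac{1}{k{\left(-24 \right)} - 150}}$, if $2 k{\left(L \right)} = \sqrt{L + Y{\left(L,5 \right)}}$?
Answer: $- \frac{1309691}{7376} + \frac{941 i \sqrt{91}}{1600} \approx -177.56 + 5.6104 i$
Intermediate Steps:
$Y{\left(q,o \right)} = o + 3 q$
$k{\left(L \right)} = \frac{\sqrt{5 + 4 L}}{2}$ ($k{\left(L \right)} = \frac{\sqrt{L + \left(5 + 3 L\right)}}{2} = \frac{\sqrt{5 + 4 L}}{2}$)
$\frac{1036}{-922} + \frac{2823}{\left(480 + 1920\right) \frac{1}{k{\left(-24 \right)} - 150}} = \frac{1036}{-922} + \frac{2823}{\left(480 + 1920\right) \frac{1}{\frac{\sqrt{5 + 4 \left(-24\right)}}{2} - 150}} = 1036 \left(- \frac{1}{922}\right) + \frac{2823}{2400 \frac{1}{\frac{\sqrt{5 - 96}}{2} - 150}} = - \frac{518}{461} + \frac{2823}{2400 \frac{1}{\frac{\sqrt{-91}}{2} - 150}} = - \frac{518}{461} + \frac{2823}{2400 \frac{1}{\frac{i \sqrt{91}}{2} - 150}} = - \frac{518}{461} + \frac{2823}{2400 \frac{1}{-150 + \frac{i \sqrt{91}}{2}}} = - \frac{518}{461} + 2823 \left(- \frac{1}{16} + \frac{i \sqrt{91}}{4800}\right) = - \frac{518}{461} - \left(\frac{2823}{16} - \frac{941 i \sqrt{91}}{1600}\right) = - \frac{1309691}{7376} + \frac{941 i \sqrt{91}}{1600}$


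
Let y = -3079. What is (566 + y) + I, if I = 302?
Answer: -2211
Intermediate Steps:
(566 + y) + I = (566 - 3079) + 302 = -2513 + 302 = -2211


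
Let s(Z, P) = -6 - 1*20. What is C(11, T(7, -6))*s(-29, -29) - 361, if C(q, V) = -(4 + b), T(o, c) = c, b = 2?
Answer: -205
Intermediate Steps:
C(q, V) = -6 (C(q, V) = -(4 + 2) = -1*6 = -6)
s(Z, P) = -26 (s(Z, P) = -6 - 20 = -26)
C(11, T(7, -6))*s(-29, -29) - 361 = -6*(-26) - 361 = 156 - 361 = -205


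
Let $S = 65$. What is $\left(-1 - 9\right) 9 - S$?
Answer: $-155$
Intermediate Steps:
$\left(-1 - 9\right) 9 - S = \left(-1 - 9\right) 9 - 65 = \left(-10\right) 9 - 65 = -90 - 65 = -155$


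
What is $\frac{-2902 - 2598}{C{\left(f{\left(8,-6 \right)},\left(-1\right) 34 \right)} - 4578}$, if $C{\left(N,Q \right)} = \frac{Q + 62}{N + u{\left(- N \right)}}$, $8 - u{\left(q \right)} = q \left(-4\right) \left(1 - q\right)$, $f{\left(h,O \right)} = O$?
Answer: $\frac{7375}{6139} \approx 1.2013$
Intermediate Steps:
$u{\left(q \right)} = 8 + 4 q \left(1 - q\right)$ ($u{\left(q \right)} = 8 - q \left(-4\right) \left(1 - q\right) = 8 - - 4 q \left(1 - q\right) = 8 + 4 q \left(1 - q\right)$)
$C{\left(N,Q \right)} = \frac{62 + Q}{8 - 4 N^{2} - 3 N}$ ($C{\left(N,Q \right)} = \frac{Q + 62}{N + \left(8 - 4 \left(- N\right)^{2} + 4 \left(- N\right)\right)} = \frac{62 + Q}{N - \left(-8 + 4 N + 4 N^{2}\right)} = \frac{62 + Q}{8 - 4 N^{2} - 3 N}$)
$\frac{-2902 - 2598}{C{\left(f{\left(8,-6 \right)},\left(-1\right) 34 \right)} - 4578} = \frac{-2902 - 2598}{\frac{62 - 34}{8 - 4 \left(-6\right)^{2} - -18} - 4578} = - \frac{5500}{\frac{62 - 34}{8 - 144 + 18} - 4578} = - \frac{5500}{\frac{1}{8 - 144 + 18} \cdot 28 - 4578} = - \frac{5500}{\frac{1}{-118} \cdot 28 - 4578} = - \frac{5500}{\left(- \frac{1}{118}\right) 28 - 4578} = - \frac{5500}{- \frac{14}{59} - 4578} = - \frac{5500}{- \frac{270116}{59}} = \left(-5500\right) \left(- \frac{59}{270116}\right) = \frac{7375}{6139}$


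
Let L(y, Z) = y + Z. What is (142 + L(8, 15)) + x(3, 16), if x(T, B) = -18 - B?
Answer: 131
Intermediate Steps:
L(y, Z) = Z + y
(142 + L(8, 15)) + x(3, 16) = (142 + (15 + 8)) + (-18 - 1*16) = (142 + 23) + (-18 - 16) = 165 - 34 = 131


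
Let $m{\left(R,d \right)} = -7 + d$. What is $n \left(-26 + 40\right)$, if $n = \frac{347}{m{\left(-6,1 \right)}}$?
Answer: $- \frac{2429}{3} \approx -809.67$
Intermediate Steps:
$n = - \frac{347}{6}$ ($n = \frac{347}{-7 + 1} = \frac{347}{-6} = 347 \left(- \frac{1}{6}\right) = - \frac{347}{6} \approx -57.833$)
$n \left(-26 + 40\right) = - \frac{347 \left(-26 + 40\right)}{6} = \left(- \frac{347}{6}\right) 14 = - \frac{2429}{3}$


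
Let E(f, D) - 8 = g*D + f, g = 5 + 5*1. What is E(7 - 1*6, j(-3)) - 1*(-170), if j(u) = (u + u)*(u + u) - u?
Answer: 569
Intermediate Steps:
g = 10 (g = 5 + 5 = 10)
j(u) = -u + 4*u² (j(u) = (2*u)*(2*u) - u = 4*u² - u = -u + 4*u²)
E(f, D) = 8 + f + 10*D (E(f, D) = 8 + (10*D + f) = 8 + (f + 10*D) = 8 + f + 10*D)
E(7 - 1*6, j(-3)) - 1*(-170) = (8 + (7 - 1*6) + 10*(-3*(-1 + 4*(-3)))) - 1*(-170) = (8 + (7 - 6) + 10*(-3*(-1 - 12))) + 170 = (8 + 1 + 10*(-3*(-13))) + 170 = (8 + 1 + 10*39) + 170 = (8 + 1 + 390) + 170 = 399 + 170 = 569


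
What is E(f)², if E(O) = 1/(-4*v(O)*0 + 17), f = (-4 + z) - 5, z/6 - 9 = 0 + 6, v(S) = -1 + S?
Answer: 1/289 ≈ 0.0034602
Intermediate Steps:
z = 90 (z = 54 + 6*(0 + 6) = 54 + 6*6 = 54 + 36 = 90)
f = 81 (f = (-4 + 90) - 5 = 86 - 5 = 81)
E(O) = 1/17 (E(O) = 1/(-4*(-1 + O)*0 + 17) = 1/((4 - 4*O)*0 + 17) = 1/(0 + 17) = 1/17)
E(f)² = (1/17)² = 1/289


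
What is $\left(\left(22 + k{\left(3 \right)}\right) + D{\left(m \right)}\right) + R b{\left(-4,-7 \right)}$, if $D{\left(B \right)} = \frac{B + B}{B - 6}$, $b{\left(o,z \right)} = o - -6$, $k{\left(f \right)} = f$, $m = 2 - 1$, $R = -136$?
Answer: $- \frac{1237}{5} \approx -247.4$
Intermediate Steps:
$m = 1$
$b{\left(o,z \right)} = 6 + o$ ($b{\left(o,z \right)} = o + 6 = 6 + o$)
$D{\left(B \right)} = \frac{2 B}{-6 + B}$
$\left(\left(22 + k{\left(3 \right)}\right) + D{\left(m \right)}\right) + R b{\left(-4,-7 \right)} = \left(\left(22 + 3\right) + 2 \cdot 1 \frac{1}{-6 + 1}\right) - 136 \left(6 - 4\right) = \left(25 + 2 \cdot 1 \frac{1}{-5}\right) - 272 = \left(25 + 2 \cdot 1 \left(- \frac{1}{5}\right)\right) - 272 = \left(25 - \frac{2}{5}\right) - 272 = \frac{123}{5} - 272 = - \frac{1237}{5}$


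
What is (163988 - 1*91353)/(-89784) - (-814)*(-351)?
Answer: -25652618411/89784 ≈ -2.8572e+5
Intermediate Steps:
(163988 - 1*91353)/(-89784) - (-814)*(-351) = (163988 - 91353)*(-1/89784) - 1*285714 = 72635*(-1/89784) - 285714 = -72635/89784 - 285714 = -25652618411/89784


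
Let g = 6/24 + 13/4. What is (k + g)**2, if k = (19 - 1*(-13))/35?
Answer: 95481/4900 ≈ 19.486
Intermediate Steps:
k = 32/35 (k = (19 + 13)*(1/35) = 32*(1/35) = 32/35 ≈ 0.91429)
g = 7/2 (g = 6*(1/24) + 13*(1/4) = 1/4 + 13/4 = 7/2 ≈ 3.5000)
(k + g)**2 = (32/35 + 7/2)**2 = (309/70)**2 = 95481/4900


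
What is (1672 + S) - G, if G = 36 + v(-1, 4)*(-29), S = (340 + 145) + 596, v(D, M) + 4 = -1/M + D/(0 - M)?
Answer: 2601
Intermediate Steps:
v(D, M) = -4 - 1/M - D/M (v(D, M) = -4 + (-1/M + D/(0 - M)) = -4 + (-1/M + D/((-M))) = -4 + (-1/M + D*(-1/M)) = -4 + (-1/M - D/M) = -4 - 1/M - D/M)
S = 1081 (S = 485 + 596 = 1081)
G = 152 (G = 36 + ((-1 - 1*(-1) - 4*4)/4)*(-29) = 36 + ((-1 + 1 - 16)/4)*(-29) = 36 + ((1/4)*(-16))*(-29) = 36 - 4*(-29) = 36 + 116 = 152)
(1672 + S) - G = (1672 + 1081) - 1*152 = 2753 - 152 = 2601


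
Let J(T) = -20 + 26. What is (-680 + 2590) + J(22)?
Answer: 1916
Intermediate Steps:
J(T) = 6
(-680 + 2590) + J(22) = (-680 + 2590) + 6 = 1910 + 6 = 1916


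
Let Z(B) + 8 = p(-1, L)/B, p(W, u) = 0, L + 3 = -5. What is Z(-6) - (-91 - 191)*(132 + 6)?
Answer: 38908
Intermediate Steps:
L = -8 (L = -3 - 5 = -8)
Z(B) = -8 (Z(B) = -8 + 0/B = -8 + 0 = -8)
Z(-6) - (-91 - 191)*(132 + 6) = -8 - (-91 - 191)*(132 + 6) = -8 - (-282)*138 = -8 - 1*(-38916) = -8 + 38916 = 38908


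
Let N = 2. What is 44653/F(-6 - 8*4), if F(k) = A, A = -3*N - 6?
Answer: -44653/12 ≈ -3721.1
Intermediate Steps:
A = -12 (A = -3*2 - 6 = -6 - 6 = -12)
F(k) = -12
44653/F(-6 - 8*4) = 44653/(-12) = 44653*(-1/12) = -44653/12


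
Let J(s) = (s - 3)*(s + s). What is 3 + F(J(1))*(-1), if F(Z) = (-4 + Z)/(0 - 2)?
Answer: -1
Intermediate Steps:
J(s) = 2*s*(-3 + s) (J(s) = (-3 + s)*(2*s) = 2*s*(-3 + s))
F(Z) = 2 - Z/2 (F(Z) = (-4 + Z)/(-2) = (-4 + Z)*(-½) = 2 - Z/2)
3 + F(J(1))*(-1) = 3 + (2 - (-3 + 1))*(-1) = 3 + (2 - (-2))*(-1) = 3 + (2 - ½*(-4))*(-1) = 3 + (2 + 2)*(-1) = 3 + 4*(-1) = 3 - 4 = -1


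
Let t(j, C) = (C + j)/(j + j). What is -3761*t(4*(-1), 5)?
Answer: 3761/8 ≈ 470.13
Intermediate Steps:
t(j, C) = (C + j)/(2*j) (t(j, C) = (C + j)/((2*j)) = (C + j)*(1/(2*j)) = (C + j)/(2*j))
-3761*t(4*(-1), 5) = -3761*(5 + 4*(-1))/(2*(4*(-1))) = -3761*(5 - 4)/(2*(-4)) = -3761*(-1)/(2*4) = -3761*(-⅛) = 3761/8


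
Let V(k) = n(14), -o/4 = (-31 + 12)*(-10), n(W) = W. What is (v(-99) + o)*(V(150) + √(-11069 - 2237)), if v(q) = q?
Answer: -12026 - 859*I*√13306 ≈ -12026.0 - 99087.0*I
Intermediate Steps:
o = -760 (o = -4*(-31 + 12)*(-10) = -(-76)*(-10) = -4*190 = -760)
V(k) = 14
(v(-99) + o)*(V(150) + √(-11069 - 2237)) = (-99 - 760)*(14 + √(-11069 - 2237)) = -859*(14 + √(-13306)) = -859*(14 + I*√13306) = -12026 - 859*I*√13306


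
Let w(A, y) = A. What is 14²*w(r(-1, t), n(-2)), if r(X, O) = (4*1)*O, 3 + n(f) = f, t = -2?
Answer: -1568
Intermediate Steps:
n(f) = -3 + f
r(X, O) = 4*O
14²*w(r(-1, t), n(-2)) = 14²*(4*(-2)) = 196*(-8) = -1568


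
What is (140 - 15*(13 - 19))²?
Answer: 52900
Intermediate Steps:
(140 - 15*(13 - 19))² = (140 - 15*(-6))² = (140 + 90)² = 230² = 52900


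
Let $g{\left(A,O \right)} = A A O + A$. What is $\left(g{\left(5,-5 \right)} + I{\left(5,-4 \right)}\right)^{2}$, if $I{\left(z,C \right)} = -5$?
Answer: $15625$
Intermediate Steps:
$g{\left(A,O \right)} = A + O A^{2}$ ($g{\left(A,O \right)} = A^{2} O + A = O A^{2} + A = A + O A^{2}$)
$\left(g{\left(5,-5 \right)} + I{\left(5,-4 \right)}\right)^{2} = \left(5 \left(1 + 5 \left(-5\right)\right) - 5\right)^{2} = \left(5 \left(1 - 25\right) - 5\right)^{2} = \left(5 \left(-24\right) - 5\right)^{2} = \left(-120 - 5\right)^{2} = \left(-125\right)^{2} = 15625$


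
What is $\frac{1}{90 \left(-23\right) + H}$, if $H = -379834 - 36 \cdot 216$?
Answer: $- \frac{1}{389680} \approx -2.5662 \cdot 10^{-6}$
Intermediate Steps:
$H = -387610$ ($H = -379834 - 7776 = -387610$)
$\frac{1}{90 \left(-23\right) + H} = \frac{1}{90 \left(-23\right) - 387610} = \frac{1}{-2070 - 387610} = \frac{1}{-389680} = - \frac{1}{389680}$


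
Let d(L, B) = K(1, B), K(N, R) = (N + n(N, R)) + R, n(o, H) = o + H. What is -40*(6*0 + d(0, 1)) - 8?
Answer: -168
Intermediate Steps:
n(o, H) = H + o
K(N, R) = 2*N + 2*R (K(N, R) = (N + (R + N)) + R = (N + (N + R)) + R = (R + 2*N) + R = 2*N + 2*R)
d(L, B) = 2 + 2*B (d(L, B) = 2*1 + 2*B = 2 + 2*B)
-40*(6*0 + d(0, 1)) - 8 = -40*(6*0 + (2 + 2*1)) - 8 = -40*(0 + (2 + 2)) - 8 = -40*(0 + 4) - 8 = -40*4 - 8 = -160 - 8 = -168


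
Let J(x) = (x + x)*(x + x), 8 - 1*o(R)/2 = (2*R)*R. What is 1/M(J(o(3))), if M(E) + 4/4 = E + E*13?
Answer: 1/22399 ≈ 4.4645e-5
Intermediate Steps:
o(R) = 16 - 4*R**2 (o(R) = 16 - 2*2*R*R = 16 - 4*R**2)
J(x) = 4*x**2 (J(x) = (2*x)*(2*x) = 4*x**2)
M(E) = -1 + 14*E (M(E) = -1 + (E + E*13) = -1 + (E + 13*E) = -1 + 14*E)
1/M(J(o(3))) = 1/(-1 + 14*(4*(16 - 4*3**2)**2)) = 1/(-1 + 14*(4*(16 - 4*9)**2)) = 1/(-1 + 14*(4*(16 - 36)**2)) = 1/(-1 + 14*(4*(-20)**2)) = 1/(-1 + 14*(4*400)) = 1/(-1 + 14*1600) = 1/(-1 + 22400) = 1/22399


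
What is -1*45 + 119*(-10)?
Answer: -1235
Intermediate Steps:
-1*45 + 119*(-10) = -45 - 1190 = -1235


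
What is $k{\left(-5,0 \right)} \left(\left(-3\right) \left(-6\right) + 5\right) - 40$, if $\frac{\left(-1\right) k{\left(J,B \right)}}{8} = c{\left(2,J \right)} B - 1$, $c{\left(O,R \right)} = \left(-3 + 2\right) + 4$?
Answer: $144$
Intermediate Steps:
$c{\left(O,R \right)} = 3$ ($c{\left(O,R \right)} = -1 + 4 = 3$)
$k{\left(J,B \right)} = 8 - 24 B$ ($k{\left(J,B \right)} = - 8 \left(3 B - 1\right) = - 8 \left(-1 + 3 B\right) = 8 - 24 B$)
$k{\left(-5,0 \right)} \left(\left(-3\right) \left(-6\right) + 5\right) - 40 = \left(8 - 0\right) \left(\left(-3\right) \left(-6\right) + 5\right) - 40 = \left(8 + 0\right) \left(18 + 5\right) - 40 = 8 \cdot 23 - 40 = 184 - 40 = 144$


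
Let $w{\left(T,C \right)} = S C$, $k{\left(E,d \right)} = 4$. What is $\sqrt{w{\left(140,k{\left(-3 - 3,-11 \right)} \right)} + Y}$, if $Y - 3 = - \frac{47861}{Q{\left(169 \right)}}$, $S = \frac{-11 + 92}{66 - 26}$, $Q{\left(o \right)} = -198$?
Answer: $\frac{\sqrt{56885}}{15} \approx 15.9$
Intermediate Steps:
$S = \frac{81}{40} \approx 2.025$
$Y = \frac{4405}{18}$ ($Y = 3 - \frac{47861}{-198} = 3 - - \frac{4351}{18} = 3 + \frac{4351}{18} = \frac{4405}{18} \approx 244.72$)
$w{\left(T,C \right)} = \frac{81 C}{40}$
$\sqrt{w{\left(140,k{\left(-3 - 3,-11 \right)} \right)} + Y} = \sqrt{\frac{81}{40} \cdot 4 + \frac{4405}{18}} = \sqrt{\frac{81}{10} + \frac{4405}{18}} = \sqrt{\frac{11377}{45}} = \frac{\sqrt{56885}}{15}$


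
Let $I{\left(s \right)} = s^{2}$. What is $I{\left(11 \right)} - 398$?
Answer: $-277$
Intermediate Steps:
$I{\left(11 \right)} - 398 = 11^{2} - 398 = 121 - 398 = -277$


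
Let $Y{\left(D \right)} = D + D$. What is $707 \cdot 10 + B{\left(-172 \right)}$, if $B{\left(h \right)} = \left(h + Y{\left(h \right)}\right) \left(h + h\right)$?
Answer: $184574$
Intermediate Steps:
$Y{\left(D \right)} = 2 D$
$B{\left(h \right)} = 6 h^{2}$ ($B{\left(h \right)} = \left(h + 2 h\right) \left(h + h\right) = 3 h 2 h = 6 h^{2}$)
$707 \cdot 10 + B{\left(-172 \right)} = 707 \cdot 10 + 6 \left(-172\right)^{2} = 7070 + 6 \cdot 29584 = 7070 + 177504 = 184574$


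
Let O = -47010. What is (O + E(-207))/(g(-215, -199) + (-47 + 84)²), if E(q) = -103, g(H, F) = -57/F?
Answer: -9375487/272488 ≈ -34.407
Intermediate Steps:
(O + E(-207))/(g(-215, -199) + (-47 + 84)²) = (-47010 - 103)/(-57/(-199) + (-47 + 84)²) = -47113/(-57*(-1/199) + 37²) = -47113/(57/199 + 1369) = -47113/272488/199 = -47113*199/272488 = -9375487/272488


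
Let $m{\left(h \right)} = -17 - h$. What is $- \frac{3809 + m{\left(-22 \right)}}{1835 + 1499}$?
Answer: $- \frac{1907}{1667} \approx -1.144$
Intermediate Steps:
$- \frac{3809 + m{\left(-22 \right)}}{1835 + 1499} = - \frac{3809 - -5}{1835 + 1499} = - \frac{3809 + \left(-17 + 22\right)}{3334} = - \frac{3809 + 5}{3334} = - \frac{3814}{3334} = \left(-1\right) \frac{1907}{1667} = - \frac{1907}{1667}$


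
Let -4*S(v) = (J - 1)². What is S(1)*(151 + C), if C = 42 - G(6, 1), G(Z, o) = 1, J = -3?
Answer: -768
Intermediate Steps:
C = 41 (C = 42 - 1*1 = 42 - 1 = 41)
S(v) = -4 (S(v) = -(-3 - 1)²/4 = -¼*(-4)² = -¼*16 = -4)
S(1)*(151 + C) = -4*(151 + 41) = -4*192 = -768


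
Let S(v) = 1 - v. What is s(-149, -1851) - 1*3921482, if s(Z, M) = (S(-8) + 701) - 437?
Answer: -3921209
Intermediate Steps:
s(Z, M) = 273 (s(Z, M) = ((1 - 1*(-8)) + 701) - 437 = ((1 + 8) + 701) - 437 = (9 + 701) - 437 = 710 - 437 = 273)
s(-149, -1851) - 1*3921482 = 273 - 1*3921482 = 273 - 3921482 = -3921209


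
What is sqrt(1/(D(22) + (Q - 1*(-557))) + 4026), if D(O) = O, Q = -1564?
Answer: sqrt(3906124865)/985 ≈ 63.451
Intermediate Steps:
sqrt(1/(D(22) + (Q - 1*(-557))) + 4026) = sqrt(1/(22 + (-1564 - 1*(-557))) + 4026) = sqrt(1/(22 + (-1564 + 557)) + 4026) = sqrt(1/(22 - 1007) + 4026) = sqrt(1/(-985) + 4026) = sqrt(-1/985 + 4026) = sqrt(3965609/985) = sqrt(3906124865)/985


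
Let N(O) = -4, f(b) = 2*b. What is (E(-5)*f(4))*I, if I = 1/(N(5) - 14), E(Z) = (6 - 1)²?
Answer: -100/9 ≈ -11.111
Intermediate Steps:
E(Z) = 25 (E(Z) = 5² = 25)
I = -1/18 (I = 1/(-4 - 14) = 1/(-18) = -1/18 ≈ -0.055556)
(E(-5)*f(4))*I = (25*(2*4))*(-1/18) = (25*8)*(-1/18) = 200*(-1/18) = -100/9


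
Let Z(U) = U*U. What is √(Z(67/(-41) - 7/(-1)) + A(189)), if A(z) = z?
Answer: √366109/41 ≈ 14.758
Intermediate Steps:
Z(U) = U²
√(Z(67/(-41) - 7/(-1)) + A(189)) = √((67/(-41) - 7/(-1))² + 189) = √((67*(-1/41) - 7*(-1))² + 189) = √((-67/41 + 7)² + 189) = √((220/41)² + 189) = √(48400/1681 + 189) = √(366109/1681) = √366109/41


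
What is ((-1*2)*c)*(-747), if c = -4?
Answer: -5976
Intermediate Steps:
((-1*2)*c)*(-747) = (-1*2*(-4))*(-747) = -2*(-4)*(-747) = 8*(-747) = -5976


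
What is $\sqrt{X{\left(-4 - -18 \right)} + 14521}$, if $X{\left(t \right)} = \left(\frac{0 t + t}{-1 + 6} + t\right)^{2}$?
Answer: $\frac{\sqrt{370081}}{5} \approx 121.67$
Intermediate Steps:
$X{\left(t \right)} = \frac{36 t^{2}}{25}$ ($X{\left(t \right)} = \left(\frac{0 + t}{5} + t\right)^{2} = \left(t \frac{1}{5} + t\right)^{2} = \left(\frac{t}{5} + t\right)^{2} = \left(\frac{6 t}{5}\right)^{2} = \frac{36 t^{2}}{25}$)
$\sqrt{X{\left(-4 - -18 \right)} + 14521} = \sqrt{\frac{36 \left(-4 - -18\right)^{2}}{25} + 14521} = \sqrt{\frac{36 \left(-4 + 18\right)^{2}}{25} + 14521} = \sqrt{\frac{36 \cdot 14^{2}}{25} + 14521} = \sqrt{\frac{36}{25} \cdot 196 + 14521} = \sqrt{\frac{7056}{25} + 14521} = \sqrt{\frac{370081}{25}} = \frac{\sqrt{370081}}{5}$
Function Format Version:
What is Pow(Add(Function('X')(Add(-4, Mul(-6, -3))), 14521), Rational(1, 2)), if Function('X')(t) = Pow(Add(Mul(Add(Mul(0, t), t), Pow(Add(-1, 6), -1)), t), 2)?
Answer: Mul(Rational(1, 5), Pow(370081, Rational(1, 2))) ≈ 121.67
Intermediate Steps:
Function('X')(t) = Mul(Rational(36, 25), Pow(t, 2)) (Function('X')(t) = Pow(Add(Mul(Add(0, t), Pow(5, -1)), t), 2) = Pow(Add(Mul(t, Rational(1, 5)), t), 2) = Pow(Add(Mul(Rational(1, 5), t), t), 2) = Pow(Mul(Rational(6, 5), t), 2) = Mul(Rational(36, 25), Pow(t, 2)))
Pow(Add(Function('X')(Add(-4, Mul(-6, -3))), 14521), Rational(1, 2)) = Pow(Add(Mul(Rational(36, 25), Pow(Add(-4, Mul(-6, -3)), 2)), 14521), Rational(1, 2)) = Pow(Add(Mul(Rational(36, 25), Pow(Add(-4, 18), 2)), 14521), Rational(1, 2)) = Pow(Add(Mul(Rational(36, 25), Pow(14, 2)), 14521), Rational(1, 2)) = Pow(Add(Mul(Rational(36, 25), 196), 14521), Rational(1, 2)) = Pow(Add(Rational(7056, 25), 14521), Rational(1, 2)) = Pow(Rational(370081, 25), Rational(1, 2)) = Mul(Rational(1, 5), Pow(370081, Rational(1, 2)))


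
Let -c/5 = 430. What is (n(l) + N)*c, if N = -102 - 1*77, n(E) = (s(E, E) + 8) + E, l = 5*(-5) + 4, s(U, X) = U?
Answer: 457950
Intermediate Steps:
l = -21 (l = -25 + 4 = -21)
n(E) = 8 + 2*E (n(E) = (E + 8) + E = (8 + E) + E = 8 + 2*E)
N = -179 (N = -102 - 77 = -179)
c = -2150 (c = -5*430 = -2150)
(n(l) + N)*c = ((8 + 2*(-21)) - 179)*(-2150) = ((8 - 42) - 179)*(-2150) = (-34 - 179)*(-2150) = -213*(-2150) = 457950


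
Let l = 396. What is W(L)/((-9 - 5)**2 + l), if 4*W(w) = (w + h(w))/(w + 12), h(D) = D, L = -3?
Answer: -1/3552 ≈ -0.00028153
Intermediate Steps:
W(w) = w/(2*(12 + w)) (W(w) = ((w + w)/(w + 12))/4 = ((2*w)/(12 + w))/4 = (2*w/(12 + w))/4 = w/(2*(12 + w)))
W(L)/((-9 - 5)**2 + l) = ((1/2)*(-3)/(12 - 3))/((-9 - 5)**2 + 396) = ((1/2)*(-3)/9)/((-14)**2 + 396) = ((1/2)*(-3)*(1/9))/(196 + 396) = -1/6/592 = (1/592)*(-1/6) = -1/3552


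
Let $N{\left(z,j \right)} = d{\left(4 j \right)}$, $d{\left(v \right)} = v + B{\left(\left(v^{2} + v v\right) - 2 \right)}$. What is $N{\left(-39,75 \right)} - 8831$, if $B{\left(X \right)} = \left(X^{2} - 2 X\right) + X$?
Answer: $32399091475$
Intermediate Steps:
$B{\left(X \right)} = X^{2} - X$
$d{\left(v \right)} = v + \left(-3 + 2 v^{2}\right) \left(-2 + 2 v^{2}\right)$ ($d{\left(v \right)} = v + \left(\left(v^{2} + v v\right) - 2\right) \left(-1 - \left(2 - v^{2} - v v\right)\right) = v + \left(\left(v^{2} + v^{2}\right) - 2\right) \left(-1 + \left(\left(v^{2} + v^{2}\right) - 2\right)\right) = v + \left(2 v^{2} - 2\right) \left(-1 + \left(2 v^{2} - 2\right)\right) = v + \left(-2 + 2 v^{2}\right) \left(-1 + \left(-2 + 2 v^{2}\right)\right) = v + \left(-2 + 2 v^{2}\right) \left(-3 + 2 v^{2}\right) = v + \left(-3 + 2 v^{2}\right) \left(-2 + 2 v^{2}\right)$)
$N{\left(z,j \right)} = 6 - 160 j^{2} + 4 j + 1024 j^{4}$ ($N{\left(z,j \right)} = 6 + 4 j - 10 \left(4 j\right)^{2} + 4 \left(4 j\right)^{4} = 6 + 4 j - 10 \cdot 16 j^{2} + 4 \cdot 256 j^{4} = 6 + 4 j - 160 j^{2} + 1024 j^{4} = 6 - 160 j^{2} + 4 j + 1024 j^{4}$)
$N{\left(-39,75 \right)} - 8831 = \left(6 - 160 \cdot 75^{2} + 4 \cdot 75 + 1024 \cdot 75^{4}\right) - 8831 = \left(6 - 900000 + 300 + 1024 \cdot 31640625\right) - 8831 = \left(6 - 900000 + 300 + 32400000000\right) - 8831 = 32399100306 - 8831 = 32399091475$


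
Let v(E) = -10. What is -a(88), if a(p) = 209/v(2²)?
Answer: 209/10 ≈ 20.900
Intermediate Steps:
a(p) = -209/10 (a(p) = 209/(-10) = 209*(-⅒) = -209/10)
-a(88) = -1*(-209/10) = 209/10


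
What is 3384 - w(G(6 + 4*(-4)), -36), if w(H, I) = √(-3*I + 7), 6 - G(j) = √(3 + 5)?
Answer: 3384 - √115 ≈ 3373.3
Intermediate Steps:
G(j) = 6 - 2*√2 (G(j) = 6 - √(3 + 5) = 6 - √8 = 6 - 2*√2)
w(H, I) = √(7 - 3*I)
3384 - w(G(6 + 4*(-4)), -36) = 3384 - √(7 - 3*(-36)) = 3384 - √(7 + 108) = 3384 - √115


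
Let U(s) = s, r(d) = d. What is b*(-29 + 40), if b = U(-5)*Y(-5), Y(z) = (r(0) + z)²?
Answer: -1375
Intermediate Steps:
Y(z) = z² (Y(z) = (0 + z)² = z²)
b = -125 (b = -5*(-5)² = -5*25 = -125)
b*(-29 + 40) = -125*(-29 + 40) = -125*11 = -1375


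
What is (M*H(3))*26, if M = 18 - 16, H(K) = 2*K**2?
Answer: 936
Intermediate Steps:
M = 2
(M*H(3))*26 = (2*(2*3**2))*26 = (2*(2*9))*26 = (2*18)*26 = 36*26 = 936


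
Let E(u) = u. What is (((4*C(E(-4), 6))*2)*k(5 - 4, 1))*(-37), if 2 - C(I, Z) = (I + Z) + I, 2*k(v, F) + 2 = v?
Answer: 592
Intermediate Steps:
k(v, F) = -1 + v/2
C(I, Z) = 2 - Z - 2*I (C(I, Z) = 2 - ((I + Z) + I) = 2 - (Z + 2*I) = 2 + (-Z - 2*I) = 2 - Z - 2*I)
(((4*C(E(-4), 6))*2)*k(5 - 4, 1))*(-37) = (((4*(2 - 1*6 - 2*(-4)))*2)*(-1 + (5 - 4)/2))*(-37) = (((4*(2 - 6 + 8))*2)*(-1 + (½)*1))*(-37) = (((4*4)*2)*(-1 + ½))*(-37) = ((16*2)*(-½))*(-37) = (32*(-½))*(-37) = -16*(-37) = 592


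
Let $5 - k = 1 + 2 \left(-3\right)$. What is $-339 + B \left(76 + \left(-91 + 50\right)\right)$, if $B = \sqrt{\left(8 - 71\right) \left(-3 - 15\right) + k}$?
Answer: $-339 + 70 \sqrt{286} \approx 844.81$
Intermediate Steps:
$k = 10$ ($k = 5 - \left(1 + 2 \left(-3\right)\right) = 5 - \left(1 - 6\right) = 5 - -5 = 5 + 5 = 10$)
$B = 2 \sqrt{286}$ ($B = \sqrt{\left(8 - 71\right) \left(-3 - 15\right) + 10} = \sqrt{\left(-63\right) \left(-18\right) + 10} = \sqrt{1134 + 10} = \sqrt{1144} = 2 \sqrt{286} \approx 33.823$)
$-339 + B \left(76 + \left(-91 + 50\right)\right) = -339 + 2 \sqrt{286} \left(76 + \left(-91 + 50\right)\right) = -339 + 2 \sqrt{286} \left(76 - 41\right) = -339 + 2 \sqrt{286} \cdot 35 = -339 + 70 \sqrt{286}$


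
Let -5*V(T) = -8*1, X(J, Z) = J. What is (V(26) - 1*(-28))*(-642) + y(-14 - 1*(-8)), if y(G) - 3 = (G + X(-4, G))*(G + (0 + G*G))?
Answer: -96501/5 ≈ -19300.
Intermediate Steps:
V(T) = 8/5 (V(T) = -(-8)/5 = -⅕*(-8) = 8/5)
y(G) = 3 + (-4 + G)*(G + G²) (y(G) = 3 + (G - 4)*(G + (0 + G*G)) = 3 + (-4 + G)*(G + (0 + G²)) = 3 + (-4 + G)*(G + G²))
(V(26) - 1*(-28))*(-642) + y(-14 - 1*(-8)) = (8/5 - 1*(-28))*(-642) + (3 + (-14 - 1*(-8))³ - 4*(-14 - 1*(-8)) - 3*(-14 - 1*(-8))²) = (8/5 + 28)*(-642) + (3 + (-14 + 8)³ - 4*(-14 + 8) - 3*(-14 + 8)²) = (148/5)*(-642) + (3 + (-6)³ - 4*(-6) - 3*(-6)²) = -95016/5 + (3 - 216 + 24 - 3*36) = -95016/5 + (3 - 216 + 24 - 108) = -95016/5 - 297 = -96501/5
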